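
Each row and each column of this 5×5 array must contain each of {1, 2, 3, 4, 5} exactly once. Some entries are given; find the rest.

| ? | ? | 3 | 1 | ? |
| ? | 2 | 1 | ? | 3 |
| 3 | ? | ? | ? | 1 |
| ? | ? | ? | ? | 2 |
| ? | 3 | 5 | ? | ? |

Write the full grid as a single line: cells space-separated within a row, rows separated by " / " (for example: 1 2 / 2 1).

2 4 3 1 5 / 4 2 1 5 3 / 3 5 2 4 1 / 5 1 4 3 2 / 1 3 5 2 4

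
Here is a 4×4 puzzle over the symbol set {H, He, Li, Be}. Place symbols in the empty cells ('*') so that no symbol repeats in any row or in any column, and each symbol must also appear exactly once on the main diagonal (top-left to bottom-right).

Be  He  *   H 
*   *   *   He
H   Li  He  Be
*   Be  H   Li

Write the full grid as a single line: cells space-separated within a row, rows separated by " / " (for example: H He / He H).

Be He Li H / Li H Be He / H Li He Be / He Be H Li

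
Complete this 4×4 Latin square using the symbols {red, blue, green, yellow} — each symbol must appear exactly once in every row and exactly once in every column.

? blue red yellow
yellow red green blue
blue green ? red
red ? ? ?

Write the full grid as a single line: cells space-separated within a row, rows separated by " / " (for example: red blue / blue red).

green blue red yellow / yellow red green blue / blue green yellow red / red yellow blue green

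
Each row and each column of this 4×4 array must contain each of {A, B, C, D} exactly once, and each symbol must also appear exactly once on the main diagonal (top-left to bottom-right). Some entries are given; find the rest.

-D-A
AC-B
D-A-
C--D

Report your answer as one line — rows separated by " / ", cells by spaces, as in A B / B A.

B D C A / A C D B / D B A C / C A B D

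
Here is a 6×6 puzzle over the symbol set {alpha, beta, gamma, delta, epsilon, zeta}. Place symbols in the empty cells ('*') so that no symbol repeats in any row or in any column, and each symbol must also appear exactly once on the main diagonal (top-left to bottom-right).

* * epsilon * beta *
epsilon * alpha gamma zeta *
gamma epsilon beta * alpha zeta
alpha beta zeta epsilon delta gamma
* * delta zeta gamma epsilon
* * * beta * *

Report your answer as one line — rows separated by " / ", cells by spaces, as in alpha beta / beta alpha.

(r2,c2) = delta
(r2,c6) = beta
(r3,c4) = delta
(r5,c1) = beta
(r5,c2) = alpha
(r6,c3) = gamma
(r6,c5) = epsilon
(r6,c6) = alpha
(r1,c1) = zeta
(r1,c2) = gamma
(r1,c4) = alpha
(r1,c6) = delta
(r6,c1) = delta
(r6,c2) = zeta

zeta gamma epsilon alpha beta delta / epsilon delta alpha gamma zeta beta / gamma epsilon beta delta alpha zeta / alpha beta zeta epsilon delta gamma / beta alpha delta zeta gamma epsilon / delta zeta gamma beta epsilon alpha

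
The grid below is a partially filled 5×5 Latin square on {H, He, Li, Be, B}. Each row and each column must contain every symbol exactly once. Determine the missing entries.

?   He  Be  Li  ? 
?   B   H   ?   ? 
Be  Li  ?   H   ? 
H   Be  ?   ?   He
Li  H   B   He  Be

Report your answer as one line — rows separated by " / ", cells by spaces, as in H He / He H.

B He Be Li H / He B H Be Li / Be Li He H B / H Be Li B He / Li H B He Be

Cell (r1,c1): row 1 has {He,Li,Be}; column 1 has {H,Li,Be} → B.
Cell (r1,c5): row 1 has {He,Li,Be,B}; column 5 has {He,Be} → H.
Cell (r2,c1): row 2 has {H,B}; column 1 has {H,Li,Be,B} → He.
Cell (r2,c4): row 2 has {H,He,B}; column 4 has {H,He,Li} → Be.
Cell (r2,c5): row 2 has {H,He,Be,B}; column 5 has {H,He,Be} → Li.
Cell (r3,c3): row 3 has {H,Li,Be}; column 3 has {H,Be,B} → He.
Cell (r3,c5): row 3 has {H,He,Li,Be}; column 5 has {H,He,Li,Be} → B.
Cell (r4,c3): row 4 has {H,He,Be}; column 3 has {H,He,Be,B} → Li.
Cell (r4,c4): row 4 has {H,He,Li,Be}; column 4 has {H,He,Li,Be} → B.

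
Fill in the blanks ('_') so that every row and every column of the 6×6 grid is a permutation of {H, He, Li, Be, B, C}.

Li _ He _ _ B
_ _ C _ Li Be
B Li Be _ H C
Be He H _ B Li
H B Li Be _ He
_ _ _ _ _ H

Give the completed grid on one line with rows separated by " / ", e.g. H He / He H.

Cell (r2,c1): row 2 has {Li,Be,C}; column 1 has {H,Li,Be,B} → He.
Cell (r2,c2): row 2 has {He,Li,Be,C}; column 2 has {He,Li,B} → H.
Cell (r2,c4): row 2 has {H,He,Li,Be,C}; column 4 has {Be} → B.
Cell (r3,c4): row 3 has {H,Li,Be,B,C}; column 4 has {Be,B} → He.
Cell (r4,c4): row 4 has {H,He,Li,Be,B}; column 4 has {He,Be,B} → C.
Cell (r5,c5): row 5 has {H,He,Li,Be,B}; column 5 has {H,Li,B} → C.
Cell (r6,c1): row 6 has {H}; column 1 has {H,He,Li,Be,B} → C.
Cell (r6,c2): row 6 has {H,C}; column 2 has {H,He,Li,B} → Be.
Cell (r6,c3): row 6 has {H,Be,C}; column 3 has {H,He,Li,Be,C} → B.
Cell (r6,c4): row 6 has {H,Be,B,C}; column 4 has {He,Be,B,C} → Li.
Cell (r6,c5): row 6 has {H,Li,Be,B,C}; column 5 has {H,Li,B,C} → He.
Cell (r1,c2): row 1 has {He,Li,B}; column 2 has {H,He,Li,Be,B} → C.
Cell (r1,c4): row 1 has {He,Li,B,C}; column 4 has {He,Li,Be,B,C} → H.
Cell (r1,c5): row 1 has {H,He,Li,B,C}; column 5 has {H,He,Li,B,C} → Be.

Li C He H Be B / He H C B Li Be / B Li Be He H C / Be He H C B Li / H B Li Be C He / C Be B Li He H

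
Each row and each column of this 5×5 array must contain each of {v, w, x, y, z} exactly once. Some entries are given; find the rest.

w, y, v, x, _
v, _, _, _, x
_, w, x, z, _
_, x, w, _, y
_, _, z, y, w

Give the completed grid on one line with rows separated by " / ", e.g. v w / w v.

w y v x z / v z y w x / y w x z v / z x w v y / x v z y w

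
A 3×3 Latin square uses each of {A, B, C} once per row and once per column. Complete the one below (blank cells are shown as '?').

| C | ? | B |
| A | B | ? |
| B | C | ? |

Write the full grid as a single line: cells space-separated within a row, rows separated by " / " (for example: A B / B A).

C A B / A B C / B C A

Cell (r1,c2): row 1 has {B,C}; column 2 has {B,C} → A.
Cell (r2,c3): row 2 has {A,B}; column 3 has {B} → C.
Cell (r3,c3): row 3 has {B,C}; column 3 has {B,C} → A.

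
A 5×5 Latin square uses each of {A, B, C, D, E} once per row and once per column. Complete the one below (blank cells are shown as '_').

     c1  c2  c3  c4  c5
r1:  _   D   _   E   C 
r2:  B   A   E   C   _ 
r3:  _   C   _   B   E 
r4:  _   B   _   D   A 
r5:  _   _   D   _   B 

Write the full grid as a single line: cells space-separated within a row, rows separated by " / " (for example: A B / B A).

A D B E C / B A E C D / D C A B E / E B C D A / C E D A B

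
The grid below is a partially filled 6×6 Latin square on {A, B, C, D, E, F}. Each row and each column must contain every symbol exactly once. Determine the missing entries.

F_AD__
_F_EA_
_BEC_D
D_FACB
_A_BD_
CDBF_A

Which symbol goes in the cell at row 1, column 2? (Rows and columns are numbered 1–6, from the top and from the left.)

C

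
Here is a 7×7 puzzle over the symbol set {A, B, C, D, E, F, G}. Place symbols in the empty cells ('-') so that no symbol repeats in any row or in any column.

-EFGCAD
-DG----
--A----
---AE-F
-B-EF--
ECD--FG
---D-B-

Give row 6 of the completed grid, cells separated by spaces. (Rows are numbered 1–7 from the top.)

(r1,c1): row 1 has {A,C,D,E,F,G}; column 1 has {E}, so it must be B.
(r4,c2): row 4 has {A,E,F}; column 2 has {B,C,D,E}, so it must be G.
(r5,c3): row 5 has {B,E,F}; column 3 has {A,D,F,G}, so it must be C.
(r5,c7): row 5 has {B,C,E,F}; column 7 has {D,F,G}, so it must be A.
(r6,c4): row 6 has {C,D,E,F,G}; column 4 has {A,D,E,G}, so it must be B.
(r6,c5): row 6 has {B,C,D,E,F,G}; column 5 has {C,E,F}, so it must be A.

E C D B A F G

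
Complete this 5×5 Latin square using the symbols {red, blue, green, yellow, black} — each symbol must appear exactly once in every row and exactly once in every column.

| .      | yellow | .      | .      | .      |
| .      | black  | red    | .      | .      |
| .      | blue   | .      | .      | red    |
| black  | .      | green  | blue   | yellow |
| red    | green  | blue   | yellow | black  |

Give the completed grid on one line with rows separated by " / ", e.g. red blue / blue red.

blue yellow black red green / yellow black red green blue / green blue yellow black red / black red green blue yellow / red green blue yellow black

row 1 has {yellow}; column 3 has {red,blue,green} — only black is left for (r1,c3).
row 2 has {red,black}; column 4 has {blue,yellow} — only green is left for (r2,c4).
row 2 has {red,green,black}; column 5 has {red,yellow,black} — only blue is left for (r2,c5).
row 3 has {red,blue}; column 3 has {red,blue,green,black} — only yellow is left for (r3,c3).
row 3 has {red,blue,yellow}; column 4 has {blue,green,yellow} — only black is left for (r3,c4).
row 4 has {blue,green,yellow,black}; column 2 has {blue,green,yellow,black} — only red is left for (r4,c2).
row 1 has {yellow,black}; column 4 has {blue,green,yellow,black} — only red is left for (r1,c4).
row 1 has {red,yellow,black}; column 5 has {red,blue,yellow,black} — only green is left for (r1,c5).
row 2 has {red,blue,green,black}; column 1 has {red,black} — only yellow is left for (r2,c1).
row 3 has {red,blue,yellow,black}; column 1 has {red,yellow,black} — only green is left for (r3,c1).
row 1 has {red,green,yellow,black}; column 1 has {red,green,yellow,black} — only blue is left for (r1,c1).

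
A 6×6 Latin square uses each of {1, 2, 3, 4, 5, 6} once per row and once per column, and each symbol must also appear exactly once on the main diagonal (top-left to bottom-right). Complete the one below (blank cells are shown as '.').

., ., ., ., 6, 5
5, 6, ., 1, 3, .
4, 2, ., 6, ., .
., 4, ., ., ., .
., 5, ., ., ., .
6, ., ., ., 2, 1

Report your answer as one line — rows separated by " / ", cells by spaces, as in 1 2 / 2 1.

(r3,c6): row 3 has {2,4,6}; column 6 has {1,5}, so it must be 3.
(r5,c5): row 5 has {5}; column 5 has {2,3,6}; the diagonal has {1,6}, so it must be 4.
(r6,c2): row 6 has {1,2,6}; column 2 has {2,4,5,6}, so it must be 3.
(r1,c2): row 1 has {5,6}; column 2 has {2,3,4,5,6}, so it must be 1.
(r3,c3): row 3 has {2,3,4,6}; column 3 is empty so far; the diagonal has {1,4,6}, so it must be 5.
(r3,c5): row 3 has {2,3,4,5,6}; column 5 has {2,3,4,6}, so it must be 1.
(r4,c5): row 4 has {4}; column 5 has {1,2,3,4,6}, so it must be 5.
(r6,c3): row 6 has {1,2,3,6}; column 3 has {5}, so it must be 4.
(r6,c4): row 6 has {1,2,3,4,6}; column 4 has {1,6}, so it must be 5.
(r2,c3): row 2 has {1,3,5,6}; column 3 has {4,5}, so it must be 2.
(r2,c6): row 2 has {1,2,3,5,6}; column 6 has {1,3,5}, so it must be 4.
(r1,c3): row 1 has {1,5,6}; column 3 has {2,4,5}, so it must be 3.
(r1,c1): row 1 has {1,3,5,6}; column 1 has {4,5,6}; the diagonal has {1,4,5,6}, so it must be 2.
(r1,c4): row 1 has {1,2,3,5,6}; column 4 has {1,5,6}, so it must be 4.
(r4,c4): row 4 has {4,5}; column 4 has {1,4,5,6}; the diagonal has {1,2,4,5,6}, so it must be 3.
(r5,c4): row 5 has {4,5}; column 4 has {1,3,4,5,6}, so it must be 2.
(r5,c6): row 5 has {2,4,5}; column 6 has {1,3,4,5}, so it must be 6.
(r4,c1): row 4 has {3,4,5}; column 1 has {2,4,5,6}, so it must be 1.
(r4,c3): row 4 has {1,3,4,5}; column 3 has {2,3,4,5}, so it must be 6.
(r4,c6): row 4 has {1,3,4,5,6}; column 6 has {1,3,4,5,6}, so it must be 2.
(r5,c1): row 5 has {2,4,5,6}; column 1 has {1,2,4,5,6}, so it must be 3.
(r5,c3): row 5 has {2,3,4,5,6}; column 3 has {2,3,4,5,6}, so it must be 1.

2 1 3 4 6 5 / 5 6 2 1 3 4 / 4 2 5 6 1 3 / 1 4 6 3 5 2 / 3 5 1 2 4 6 / 6 3 4 5 2 1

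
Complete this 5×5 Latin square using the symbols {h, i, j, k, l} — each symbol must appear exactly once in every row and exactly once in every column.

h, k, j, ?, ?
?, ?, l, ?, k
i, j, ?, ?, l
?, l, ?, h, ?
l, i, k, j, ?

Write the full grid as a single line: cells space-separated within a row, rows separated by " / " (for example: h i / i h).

At row 1, column 5: row 1 has {h,j,k}; column 5 has {k,l}; that leaves i.
At row 2, column 1: row 2 has {k,l}; column 1 has {h,i,l}; that leaves j.
At row 2, column 2: row 2 has {j,k,l}; column 2 has {i,j,k,l}; that leaves h.
At row 2, column 4: row 2 has {h,j,k,l}; column 4 has {h,j}; that leaves i.
At row 3, column 3: row 3 has {i,j,l}; column 3 has {j,k,l}; that leaves h.
At row 3, column 4: row 3 has {h,i,j,l}; column 4 has {h,i,j}; that leaves k.
At row 4, column 1: row 4 has {h,l}; column 1 has {h,i,j,l}; that leaves k.
At row 4, column 3: row 4 has {h,k,l}; column 3 has {h,j,k,l}; that leaves i.
At row 4, column 5: row 4 has {h,i,k,l}; column 5 has {i,k,l}; that leaves j.
At row 5, column 5: row 5 has {i,j,k,l}; column 5 has {i,j,k,l}; that leaves h.
At row 1, column 4: row 1 has {h,i,j,k}; column 4 has {h,i,j,k}; that leaves l.

h k j l i / j h l i k / i j h k l / k l i h j / l i k j h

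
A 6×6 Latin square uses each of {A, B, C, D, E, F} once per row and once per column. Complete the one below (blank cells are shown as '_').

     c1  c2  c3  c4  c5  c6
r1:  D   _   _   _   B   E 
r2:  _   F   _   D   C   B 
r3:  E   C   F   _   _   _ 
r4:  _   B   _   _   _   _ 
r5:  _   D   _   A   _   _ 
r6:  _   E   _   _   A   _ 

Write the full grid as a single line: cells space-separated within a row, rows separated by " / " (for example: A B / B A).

(r1,c2) = A
(r1,c3) = C
(r1,c4) = F
(r2,c1) = A
(r2,c3) = E
(r3,c4) = B
(r3,c5) = D
(r3,c6) = A
(r5,c3) = B
(r6,c3) = D
(r6,c4) = C
(r6,c6) = F
(r4,c3) = A
(r4,c4) = E
(r4,c5) = F
(r5,c5) = E
(r5,c6) = C
(r6,c1) = B
(r4,c1) = C
(r4,c6) = D
(r5,c1) = F

D A C F B E / A F E D C B / E C F B D A / C B A E F D / F D B A E C / B E D C A F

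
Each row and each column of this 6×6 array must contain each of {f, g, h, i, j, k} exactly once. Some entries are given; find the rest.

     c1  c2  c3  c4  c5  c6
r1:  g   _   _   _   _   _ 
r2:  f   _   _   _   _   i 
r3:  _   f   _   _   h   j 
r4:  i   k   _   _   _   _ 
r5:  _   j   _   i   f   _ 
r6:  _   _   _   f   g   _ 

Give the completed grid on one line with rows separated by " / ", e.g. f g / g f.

g h j k i f / f g h j k i / k f i g h j / i k f h j g / h j g i f k / j i k f g h

(r3,c1) = k
(r3,c4) = g
(r4,c5) = j
(r5,c1) = h
(r6,c1) = j
(r2,c5) = k
(r3,c3) = i
(r4,c4) = h
(r1,c5) = i
(r2,c4) = j
(r1,c2) = h
(r1,c4) = k
(r1,c6) = f
(r2,c2) = g
(r2,c3) = h
(r4,c6) = g
(r5,c6) = k
(r6,c2) = i
(r6,c3) = k
(r6,c6) = h
(r1,c3) = j
(r4,c3) = f
(r5,c3) = g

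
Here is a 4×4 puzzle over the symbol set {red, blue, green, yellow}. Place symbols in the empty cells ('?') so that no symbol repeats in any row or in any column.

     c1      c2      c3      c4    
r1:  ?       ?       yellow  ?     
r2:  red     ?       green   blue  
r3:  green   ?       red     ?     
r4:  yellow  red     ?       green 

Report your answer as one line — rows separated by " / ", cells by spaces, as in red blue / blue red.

(r1,c1) = blue
(r1,c2) = green
(r1,c4) = red
(r2,c2) = yellow
(r3,c2) = blue
(r3,c4) = yellow
(r4,c3) = blue

blue green yellow red / red yellow green blue / green blue red yellow / yellow red blue green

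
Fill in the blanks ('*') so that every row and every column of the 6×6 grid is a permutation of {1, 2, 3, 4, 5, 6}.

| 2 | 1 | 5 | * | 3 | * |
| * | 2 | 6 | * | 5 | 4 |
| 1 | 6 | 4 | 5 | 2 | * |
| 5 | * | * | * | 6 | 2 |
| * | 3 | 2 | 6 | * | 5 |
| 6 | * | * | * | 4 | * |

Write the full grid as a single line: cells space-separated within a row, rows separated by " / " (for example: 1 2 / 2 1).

At row 1, column 4: row 1 has {1,2,3,5}; column 4 has {5,6}; that leaves 4.
At row 1, column 6: row 1 has {1,2,3,4,5}; column 6 has {2,4,5}; that leaves 6.
At row 2, column 1: row 2 has {2,4,5,6}; column 1 has {1,2,5,6}; that leaves 3.
At row 2, column 4: row 2 has {2,3,4,5,6}; column 4 has {4,5,6}; that leaves 1.
At row 3, column 6: row 3 has {1,2,4,5,6}; column 6 has {2,4,5,6}; that leaves 3.
At row 4, column 2: row 4 has {2,5,6}; column 2 has {1,2,3,6}; that leaves 4.
At row 4, column 4: row 4 has {2,4,5,6}; column 4 has {1,4,5,6}; that leaves 3.
At row 5, column 1: row 5 has {2,3,5,6}; column 1 has {1,2,3,5,6}; that leaves 4.
At row 5, column 5: row 5 has {2,3,4,5,6}; column 5 has {2,3,4,5,6}; that leaves 1.
At row 6, column 2: row 6 has {4,6}; column 2 has {1,2,3,4,6}; that leaves 5.
At row 6, column 4: row 6 has {4,5,6}; column 4 has {1,3,4,5,6}; that leaves 2.
At row 6, column 6: row 6 has {2,4,5,6}; column 6 has {2,3,4,5,6}; that leaves 1.
At row 4, column 3: row 4 has {2,3,4,5,6}; column 3 has {2,4,5,6}; that leaves 1.
At row 6, column 3: row 6 has {1,2,4,5,6}; column 3 has {1,2,4,5,6}; that leaves 3.

2 1 5 4 3 6 / 3 2 6 1 5 4 / 1 6 4 5 2 3 / 5 4 1 3 6 2 / 4 3 2 6 1 5 / 6 5 3 2 4 1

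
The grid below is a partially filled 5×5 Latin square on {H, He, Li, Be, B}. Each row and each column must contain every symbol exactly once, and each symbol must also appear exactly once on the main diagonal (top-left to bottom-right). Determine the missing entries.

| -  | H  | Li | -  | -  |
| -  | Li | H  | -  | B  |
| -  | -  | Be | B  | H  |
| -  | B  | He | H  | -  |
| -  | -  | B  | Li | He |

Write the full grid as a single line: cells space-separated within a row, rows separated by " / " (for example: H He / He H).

B H Li He Be / He Li H Be B / Li He Be B H / Be B He H Li / H Be B Li He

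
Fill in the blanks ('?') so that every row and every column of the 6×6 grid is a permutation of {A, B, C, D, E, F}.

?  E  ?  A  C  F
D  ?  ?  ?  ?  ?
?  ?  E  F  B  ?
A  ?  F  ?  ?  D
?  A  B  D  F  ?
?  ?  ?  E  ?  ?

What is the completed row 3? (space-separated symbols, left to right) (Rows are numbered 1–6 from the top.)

C D E F B A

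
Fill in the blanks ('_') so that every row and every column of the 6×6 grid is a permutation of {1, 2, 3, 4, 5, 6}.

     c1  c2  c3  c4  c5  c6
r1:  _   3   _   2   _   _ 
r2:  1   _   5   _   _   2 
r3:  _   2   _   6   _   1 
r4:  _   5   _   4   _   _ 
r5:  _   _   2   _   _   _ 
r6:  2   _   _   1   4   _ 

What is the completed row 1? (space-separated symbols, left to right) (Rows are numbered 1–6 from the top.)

5 3 6 2 1 4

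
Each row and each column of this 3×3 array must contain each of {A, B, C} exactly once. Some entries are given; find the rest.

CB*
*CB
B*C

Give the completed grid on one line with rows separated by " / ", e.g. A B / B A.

C B A / A C B / B A C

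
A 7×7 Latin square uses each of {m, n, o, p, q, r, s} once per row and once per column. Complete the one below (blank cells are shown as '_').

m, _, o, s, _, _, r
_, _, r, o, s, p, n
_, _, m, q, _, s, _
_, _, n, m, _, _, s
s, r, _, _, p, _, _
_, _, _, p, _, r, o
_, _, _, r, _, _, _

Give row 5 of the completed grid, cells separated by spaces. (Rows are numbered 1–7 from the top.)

s r q n p o m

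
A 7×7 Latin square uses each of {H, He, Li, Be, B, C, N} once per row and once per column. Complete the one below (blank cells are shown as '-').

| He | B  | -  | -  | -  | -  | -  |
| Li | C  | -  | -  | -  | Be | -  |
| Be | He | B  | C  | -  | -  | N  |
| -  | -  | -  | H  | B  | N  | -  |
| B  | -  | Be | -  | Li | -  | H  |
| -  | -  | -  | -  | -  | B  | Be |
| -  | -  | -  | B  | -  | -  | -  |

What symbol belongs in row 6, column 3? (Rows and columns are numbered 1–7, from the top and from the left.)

He

(r3,c5) = H
(r3,c6) = Li
(r4,c1) = C
(r5,c2) = N
(r5,c4) = He
(r5,c6) = C
(r1,c6) = H
(r2,c4) = N
(r2,c5) = He
(r2,c7) = B
(r6,c4) = Li
(r7,c6) = He
(r1,c4) = Be
(r2,c3) = H
(r6,c2) = H
(r6,c1) = N
(r6,c5) = C
(r7,c1) = H
(r1,c5) = N
(r6,c3) = He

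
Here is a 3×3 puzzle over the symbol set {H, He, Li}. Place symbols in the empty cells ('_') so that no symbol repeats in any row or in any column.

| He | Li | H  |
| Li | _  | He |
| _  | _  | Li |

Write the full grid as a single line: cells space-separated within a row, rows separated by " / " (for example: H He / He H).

(r2,c2): row 2 has {He,Li}; column 2 has {Li}, so it must be H.
(r3,c1): row 3 has {Li}; column 1 has {He,Li}, so it must be H.
(r3,c2): row 3 has {H,Li}; column 2 has {H,Li}, so it must be He.

He Li H / Li H He / H He Li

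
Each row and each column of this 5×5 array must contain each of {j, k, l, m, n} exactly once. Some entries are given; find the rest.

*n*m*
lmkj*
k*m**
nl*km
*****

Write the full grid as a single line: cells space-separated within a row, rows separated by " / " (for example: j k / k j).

j n l m k / l m k j n / k j m n l / n l j k m / m k n l j

(r1,c1) = j
(r1,c3) = l
(r1,c5) = k
(r2,c5) = n
(r3,c2) = j
(r3,c5) = l
(r4,c3) = j
(r5,c1) = m
(r5,c2) = k
(r5,c3) = n
(r5,c4) = l
(r5,c5) = j
(r3,c4) = n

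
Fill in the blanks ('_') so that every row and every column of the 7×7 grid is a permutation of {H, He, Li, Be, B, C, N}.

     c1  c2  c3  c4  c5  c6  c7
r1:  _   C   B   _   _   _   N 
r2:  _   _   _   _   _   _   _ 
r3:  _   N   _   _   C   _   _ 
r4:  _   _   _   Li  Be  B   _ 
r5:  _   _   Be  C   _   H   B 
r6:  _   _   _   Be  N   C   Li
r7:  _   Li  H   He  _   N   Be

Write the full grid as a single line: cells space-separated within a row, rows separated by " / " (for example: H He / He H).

(r1,c4) = H
(r3,c4) = B
(r5,c2) = He
(r5,c5) = Li
(r6,c3) = He
(r7,c5) = B
(r1,c5) = He
(r2,c4) = N
(r2,c5) = H
(r3,c3) = Li
(r4,c2) = H
(r5,c1) = N
(r6,c2) = B
(r7,c1) = C
(r2,c2) = Be
(r2,c3) = C
(r2,c7) = He
(r3,c7) = H
(r4,c1) = He
(r4,c3) = N
(r4,c7) = C
(r6,c1) = H
(r2,c6) = Li
(r3,c1) = Be
(r3,c6) = He
(r1,c1) = Li
(r1,c6) = Be
(r2,c1) = B

Li C B H He Be N / B Be C N H Li He / Be N Li B C He H / He H N Li Be B C / N He Be C Li H B / H B He Be N C Li / C Li H He B N Be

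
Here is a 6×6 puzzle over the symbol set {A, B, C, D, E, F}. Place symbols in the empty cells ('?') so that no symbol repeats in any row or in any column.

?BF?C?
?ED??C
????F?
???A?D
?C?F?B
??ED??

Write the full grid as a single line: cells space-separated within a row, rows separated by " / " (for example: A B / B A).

D B F E C A / F E D B A C / A D B C F E / B F C A E D / E C A F D B / C A E D B F

(r1,c4) = E
(r1,c6) = A
(r2,c4) = B
(r2,c5) = A
(r3,c4) = C
(r3,c6) = E
(r4,c2) = F
(r5,c3) = A
(r6,c2) = A
(r6,c5) = B
(r6,c6) = F
(r1,c1) = D
(r2,c1) = F
(r3,c2) = D
(r3,c3) = B
(r4,c3) = C
(r4,c5) = E
(r5,c1) = E
(r5,c5) = D
(r6,c1) = C
(r3,c1) = A
(r4,c1) = B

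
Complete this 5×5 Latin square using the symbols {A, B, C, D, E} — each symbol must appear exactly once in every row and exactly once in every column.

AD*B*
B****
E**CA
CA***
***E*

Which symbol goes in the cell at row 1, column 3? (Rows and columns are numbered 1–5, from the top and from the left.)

E

(r3,c2) = B
(r3,c3) = D
(r4,c4) = D
(r5,c1) = D
(r5,c2) = C
(r5,c5) = B
(r2,c2) = E
(r2,c4) = A
(r4,c5) = E
(r5,c3) = A
(r1,c5) = C
(r2,c3) = C
(r2,c5) = D
(r4,c3) = B
(r1,c3) = E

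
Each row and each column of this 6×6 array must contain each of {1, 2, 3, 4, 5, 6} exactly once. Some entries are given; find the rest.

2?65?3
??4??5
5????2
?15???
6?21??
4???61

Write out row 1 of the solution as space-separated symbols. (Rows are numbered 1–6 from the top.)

At row 1, column 2: row 1 has {2,3,5,6}; column 2 has {1}; that leaves 4.
At row 1, column 5: row 1 has {2,3,4,5,6}; column 5 has {6}; that leaves 1.

2 4 6 5 1 3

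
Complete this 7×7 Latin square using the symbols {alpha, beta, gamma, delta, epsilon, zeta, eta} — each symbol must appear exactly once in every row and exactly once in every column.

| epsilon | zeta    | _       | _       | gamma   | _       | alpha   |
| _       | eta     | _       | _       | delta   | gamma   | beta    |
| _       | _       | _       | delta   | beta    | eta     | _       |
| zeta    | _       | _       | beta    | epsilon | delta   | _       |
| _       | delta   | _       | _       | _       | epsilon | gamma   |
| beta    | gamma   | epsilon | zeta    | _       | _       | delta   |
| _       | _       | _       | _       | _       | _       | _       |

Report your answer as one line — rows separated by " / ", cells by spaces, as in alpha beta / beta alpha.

epsilon zeta delta eta gamma beta alpha / alpha eta zeta epsilon delta gamma beta / gamma epsilon alpha delta beta eta zeta / zeta alpha gamma beta epsilon delta eta / eta delta beta alpha zeta epsilon gamma / beta gamma epsilon zeta eta alpha delta / delta beta eta gamma alpha zeta epsilon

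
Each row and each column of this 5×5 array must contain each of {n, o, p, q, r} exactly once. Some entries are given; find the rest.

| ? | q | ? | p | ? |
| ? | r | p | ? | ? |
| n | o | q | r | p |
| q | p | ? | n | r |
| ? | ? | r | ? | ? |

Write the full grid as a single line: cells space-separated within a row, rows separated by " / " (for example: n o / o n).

r q n p o / o r p q n / n o q r p / q p o n r / p n r o q

row 2 has {p,r}; column 1 has {n,q} — only o is left for (r2,c1).
row 2 has {o,p,r}; column 4 has {n,p,r} — only q is left for (r2,c4).
row 2 has {o,p,q,r}; column 5 has {p,r} — only n is left for (r2,c5).
row 4 has {n,p,q,r}; column 3 has {p,q,r} — only o is left for (r4,c3).
row 5 has {r}; column 1 has {n,o,q} — only p is left for (r5,c1).
row 5 has {p,r}; column 2 has {o,p,q,r} — only n is left for (r5,c2).
row 5 has {n,p,r}; column 4 has {n,p,q,r} — only o is left for (r5,c4).
row 5 has {n,o,p,r}; column 5 has {n,p,r} — only q is left for (r5,c5).
row 1 has {p,q}; column 1 has {n,o,p,q} — only r is left for (r1,c1).
row 1 has {p,q,r}; column 3 has {o,p,q,r} — only n is left for (r1,c3).
row 1 has {n,p,q,r}; column 5 has {n,p,q,r} — only o is left for (r1,c5).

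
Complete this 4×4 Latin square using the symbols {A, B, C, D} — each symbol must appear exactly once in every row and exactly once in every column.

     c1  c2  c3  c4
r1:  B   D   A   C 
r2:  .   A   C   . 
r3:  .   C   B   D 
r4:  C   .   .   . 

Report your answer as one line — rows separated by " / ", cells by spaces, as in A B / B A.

B D A C / D A C B / A C B D / C B D A

row 2 has {A,C}; column 1 has {B,C} — only D is left for (r2,c1).
row 2 has {A,C,D}; column 4 has {C,D} — only B is left for (r2,c4).
row 3 has {B,C,D}; column 1 has {B,C,D} — only A is left for (r3,c1).
row 4 has {C}; column 2 has {A,C,D} — only B is left for (r4,c2).
row 4 has {B,C}; column 3 has {A,B,C} — only D is left for (r4,c3).
row 4 has {B,C,D}; column 4 has {B,C,D} — only A is left for (r4,c4).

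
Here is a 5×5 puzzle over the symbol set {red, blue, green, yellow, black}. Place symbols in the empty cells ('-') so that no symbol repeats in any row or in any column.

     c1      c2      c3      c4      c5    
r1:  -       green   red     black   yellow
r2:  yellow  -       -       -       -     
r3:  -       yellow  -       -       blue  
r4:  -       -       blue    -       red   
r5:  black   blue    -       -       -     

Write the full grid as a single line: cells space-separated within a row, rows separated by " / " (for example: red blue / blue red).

blue green red black yellow / yellow red green blue black / red yellow black green blue / green black blue yellow red / black blue yellow red green

(r1,c1) = blue
(r4,c1) = green
(r4,c2) = black
(r4,c4) = yellow
(r5,c5) = green
(r2,c2) = red
(r2,c5) = black
(r3,c1) = red
(r3,c4) = green
(r5,c3) = yellow
(r5,c4) = red
(r2,c3) = green
(r2,c4) = blue
(r3,c3) = black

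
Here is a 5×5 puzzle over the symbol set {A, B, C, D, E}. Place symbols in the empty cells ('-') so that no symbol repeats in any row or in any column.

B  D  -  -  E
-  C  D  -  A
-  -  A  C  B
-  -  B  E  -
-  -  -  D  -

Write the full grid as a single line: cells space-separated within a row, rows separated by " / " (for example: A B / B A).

B D C A E / E C D B A / D E A C B / C A B E D / A B E D C

row 1 has {B,D,E}; column 3 has {A,B,D} — only C is left for (r1,c3).
row 1 has {B,C,D,E}; column 4 has {C,D,E} — only A is left for (r1,c4).
row 2 has {A,C,D}; column 1 has {B} — only E is left for (r2,c1).
row 2 has {A,C,D,E}; column 4 has {A,C,D,E} — only B is left for (r2,c4).
row 3 has {A,B,C}; column 1 has {B,E} — only D is left for (r3,c1).
row 3 has {A,B,C,D}; column 2 has {C,D} — only E is left for (r3,c2).
row 4 has {B,E}; column 2 has {C,D,E} — only A is left for (r4,c2).
row 5 has {D}; column 2 has {A,C,D,E} — only B is left for (r5,c2).
row 5 has {B,D}; column 3 has {A,B,C,D} — only E is left for (r5,c3).
row 5 has {B,D,E}; column 5 has {A,B,E} — only C is left for (r5,c5).
row 4 has {A,B,E}; column 1 has {B,D,E} — only C is left for (r4,c1).
row 4 has {A,B,C,E}; column 5 has {A,B,C,E} — only D is left for (r4,c5).
row 5 has {B,C,D,E}; column 1 has {B,C,D,E} — only A is left for (r5,c1).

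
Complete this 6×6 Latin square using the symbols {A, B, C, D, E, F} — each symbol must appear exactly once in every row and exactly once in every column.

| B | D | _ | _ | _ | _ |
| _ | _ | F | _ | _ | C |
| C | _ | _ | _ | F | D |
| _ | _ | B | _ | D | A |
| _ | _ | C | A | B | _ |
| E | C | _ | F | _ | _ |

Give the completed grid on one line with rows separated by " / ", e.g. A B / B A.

B D A E C F / A B F D E C / C A E B F D / F E B C D A / D F C A B E / E C D F A B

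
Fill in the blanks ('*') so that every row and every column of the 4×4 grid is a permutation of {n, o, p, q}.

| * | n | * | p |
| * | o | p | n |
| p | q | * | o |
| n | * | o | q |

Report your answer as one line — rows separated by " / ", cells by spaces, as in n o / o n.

o n q p / q o p n / p q n o / n p o q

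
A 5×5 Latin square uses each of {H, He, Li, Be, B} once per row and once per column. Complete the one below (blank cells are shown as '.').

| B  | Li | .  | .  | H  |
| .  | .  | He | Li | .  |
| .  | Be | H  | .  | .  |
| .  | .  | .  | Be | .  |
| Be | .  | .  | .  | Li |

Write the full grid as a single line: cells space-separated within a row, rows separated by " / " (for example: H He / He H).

Cell (r1,c3): row 1 has {H,Li,B}; column 3 has {H,He} → Be.
Cell (r1,c4): row 1 has {H,Li,Be,B}; column 4 has {Li,Be} → He.
Cell (r2,c1): row 2 has {He,Li}; column 1 has {Be,B} → H.
Cell (r2,c2): row 2 has {H,He,Li}; column 2 has {Li,Be} → B.
Cell (r2,c5): row 2 has {H,He,Li,B}; column 5 has {H,Li} → Be.
Cell (r3,c4): row 3 has {H,Be}; column 4 has {He,Li,Be} → B.
Cell (r3,c5): row 3 has {H,Be,B}; column 5 has {H,Li,Be} → He.
Cell (r4,c5): row 4 has {Be}; column 5 has {H,He,Li,Be} → B.
Cell (r5,c3): row 5 has {Li,Be}; column 3 has {H,He,Be} → B.
Cell (r5,c4): row 5 has {Li,Be,B}; column 4 has {He,Li,Be,B} → H.
Cell (r3,c1): row 3 has {H,He,Be,B}; column 1 has {H,Be,B} → Li.
Cell (r4,c1): row 4 has {Be,B}; column 1 has {H,Li,Be,B} → He.
Cell (r4,c2): row 4 has {He,Be,B}; column 2 has {Li,Be,B} → H.
Cell (r4,c3): row 4 has {H,He,Be,B}; column 3 has {H,He,Be,B} → Li.
Cell (r5,c2): row 5 has {H,Li,Be,B}; column 2 has {H,Li,Be,B} → He.

B Li Be He H / H B He Li Be / Li Be H B He / He H Li Be B / Be He B H Li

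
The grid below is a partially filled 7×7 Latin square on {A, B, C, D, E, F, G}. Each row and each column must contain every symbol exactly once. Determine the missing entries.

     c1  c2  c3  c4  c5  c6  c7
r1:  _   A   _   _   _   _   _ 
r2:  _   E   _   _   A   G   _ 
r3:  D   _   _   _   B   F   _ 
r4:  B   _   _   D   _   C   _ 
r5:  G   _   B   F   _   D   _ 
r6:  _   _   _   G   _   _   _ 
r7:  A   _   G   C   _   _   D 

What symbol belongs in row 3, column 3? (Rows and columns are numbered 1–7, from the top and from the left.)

E

(r2,c4) = B
(r5,c2) = C
(r5,c5) = E
(r5,c7) = A
(r7,c5) = F
(r1,c4) = E
(r1,c6) = B
(r3,c2) = G
(r3,c4) = A
(r4,c2) = F
(r4,c5) = G
(r4,c7) = E
(r7,c2) = B
(r7,c6) = E
(r3,c7) = C
(r4,c3) = A
(r6,c2) = D
(r6,c5) = C
(r6,c6) = A
(r1,c5) = D
(r2,c7) = F
(r3,c3) = E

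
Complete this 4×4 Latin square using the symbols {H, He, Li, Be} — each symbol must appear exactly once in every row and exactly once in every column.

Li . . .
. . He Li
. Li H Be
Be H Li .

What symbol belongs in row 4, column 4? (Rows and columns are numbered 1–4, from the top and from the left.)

He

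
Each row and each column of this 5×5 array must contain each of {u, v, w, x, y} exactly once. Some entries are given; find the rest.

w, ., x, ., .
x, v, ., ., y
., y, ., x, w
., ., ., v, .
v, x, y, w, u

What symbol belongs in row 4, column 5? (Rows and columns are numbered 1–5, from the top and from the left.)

x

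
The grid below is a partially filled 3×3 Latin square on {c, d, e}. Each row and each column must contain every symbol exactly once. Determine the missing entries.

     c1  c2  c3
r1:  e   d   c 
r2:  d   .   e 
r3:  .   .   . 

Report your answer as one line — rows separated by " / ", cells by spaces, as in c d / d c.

row 2 has {d,e}; column 2 has {d} — only c is left for (r2,c2).
row 3 is empty so far; column 1 has {d,e} — only c is left for (r3,c1).
row 3 has {c}; column 2 has {c,d} — only e is left for (r3,c2).
row 3 has {c,e}; column 3 has {c,e} — only d is left for (r3,c3).

e d c / d c e / c e d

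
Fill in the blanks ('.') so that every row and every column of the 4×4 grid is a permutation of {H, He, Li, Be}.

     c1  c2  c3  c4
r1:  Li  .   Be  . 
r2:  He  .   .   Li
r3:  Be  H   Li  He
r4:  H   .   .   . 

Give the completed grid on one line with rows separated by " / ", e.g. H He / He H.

Li He Be H / He Be H Li / Be H Li He / H Li He Be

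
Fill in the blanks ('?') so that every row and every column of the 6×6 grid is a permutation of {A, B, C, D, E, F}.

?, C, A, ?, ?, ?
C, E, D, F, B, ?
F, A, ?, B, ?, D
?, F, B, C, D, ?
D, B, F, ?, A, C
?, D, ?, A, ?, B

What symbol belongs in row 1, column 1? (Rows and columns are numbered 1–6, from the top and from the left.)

B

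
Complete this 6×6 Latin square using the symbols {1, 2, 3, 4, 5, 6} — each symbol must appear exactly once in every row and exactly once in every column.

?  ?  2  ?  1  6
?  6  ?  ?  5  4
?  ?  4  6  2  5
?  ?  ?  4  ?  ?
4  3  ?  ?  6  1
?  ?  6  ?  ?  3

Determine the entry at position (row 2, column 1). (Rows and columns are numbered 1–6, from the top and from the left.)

(r3,c2) = 1
(r4,c5) = 3
(r4,c6) = 2
(r5,c3) = 5
(r5,c4) = 2
(r6,c5) = 4
(r3,c1) = 3
(r4,c2) = 5
(r4,c3) = 1
(r6,c2) = 2
(r1,c1) = 5
(r1,c2) = 4
(r1,c4) = 3
(r2,c3) = 3
(r2,c4) = 1
(r4,c1) = 6
(r6,c1) = 1
(r6,c4) = 5
(r2,c1) = 2

2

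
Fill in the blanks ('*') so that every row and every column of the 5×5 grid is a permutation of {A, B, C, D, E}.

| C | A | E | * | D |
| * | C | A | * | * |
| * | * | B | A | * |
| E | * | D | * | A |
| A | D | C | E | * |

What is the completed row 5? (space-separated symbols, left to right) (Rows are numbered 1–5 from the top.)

A D C E B

row 1 has {A,C,D,E}; column 4 has {A,E} — only B is left for (r1,c4).
row 2 has {A,C}; column 4 has {A,B,E} — only D is left for (r2,c4).
row 3 has {A,B}; column 1 has {A,C,E} — only D is left for (r3,c1).
row 3 has {A,B,D}; column 2 has {A,C,D} — only E is left for (r3,c2).
row 3 has {A,B,D,E}; column 5 has {A,D} — only C is left for (r3,c5).
row 4 has {A,D,E}; column 2 has {A,C,D,E} — only B is left for (r4,c2).
row 4 has {A,B,D,E}; column 4 has {A,B,D,E} — only C is left for (r4,c4).
row 5 has {A,C,D,E}; column 5 has {A,C,D} — only B is left for (r5,c5).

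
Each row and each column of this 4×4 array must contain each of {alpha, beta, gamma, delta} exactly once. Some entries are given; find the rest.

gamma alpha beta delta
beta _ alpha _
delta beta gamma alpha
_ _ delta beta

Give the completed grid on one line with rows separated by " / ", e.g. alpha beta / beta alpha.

gamma alpha beta delta / beta delta alpha gamma / delta beta gamma alpha / alpha gamma delta beta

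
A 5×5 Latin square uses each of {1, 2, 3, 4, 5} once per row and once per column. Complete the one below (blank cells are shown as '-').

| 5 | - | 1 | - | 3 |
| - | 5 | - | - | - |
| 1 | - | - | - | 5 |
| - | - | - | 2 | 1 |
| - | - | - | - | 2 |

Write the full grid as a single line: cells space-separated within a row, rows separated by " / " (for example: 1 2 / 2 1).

5 2 1 4 3 / 2 5 3 1 4 / 1 4 2 3 5 / 4 3 5 2 1 / 3 1 4 5 2

(r1,c4) = 4
(r2,c5) = 4
(r3,c4) = 3
(r1,c2) = 2
(r2,c4) = 1
(r3,c2) = 4
(r3,c3) = 2
(r4,c2) = 3
(r5,c2) = 1
(r5,c4) = 5
(r2,c3) = 3
(r4,c1) = 4
(r4,c3) = 5
(r5,c1) = 3
(r5,c3) = 4
(r2,c1) = 2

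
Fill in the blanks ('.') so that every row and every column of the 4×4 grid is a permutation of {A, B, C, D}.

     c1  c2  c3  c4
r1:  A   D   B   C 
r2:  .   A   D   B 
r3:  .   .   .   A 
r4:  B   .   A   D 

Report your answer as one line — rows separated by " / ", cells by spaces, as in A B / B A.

(r2,c1): row 2 has {A,B,D}; column 1 has {A,B}, so it must be C.
(r3,c1): row 3 has {A}; column 1 has {A,B,C}, so it must be D.
(r3,c3): row 3 has {A,D}; column 3 has {A,B,D}, so it must be C.
(r4,c2): row 4 has {A,B,D}; column 2 has {A,D}, so it must be C.
(r3,c2): row 3 has {A,C,D}; column 2 has {A,C,D}, so it must be B.

A D B C / C A D B / D B C A / B C A D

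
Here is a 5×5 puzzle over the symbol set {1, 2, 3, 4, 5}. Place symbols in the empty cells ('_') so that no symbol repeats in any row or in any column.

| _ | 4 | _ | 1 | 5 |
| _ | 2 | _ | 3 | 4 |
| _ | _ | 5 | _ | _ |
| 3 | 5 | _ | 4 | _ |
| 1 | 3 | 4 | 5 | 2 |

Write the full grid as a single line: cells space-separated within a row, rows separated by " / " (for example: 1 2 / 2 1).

2 4 3 1 5 / 5 2 1 3 4 / 4 1 5 2 3 / 3 5 2 4 1 / 1 3 4 5 2

At row 1, column 1: row 1 has {1,4,5}; column 1 has {1,3}; that leaves 2.
At row 1, column 3: row 1 has {1,2,4,5}; column 3 has {4,5}; that leaves 3.
At row 2, column 1: row 2 has {2,3,4}; column 1 has {1,2,3}; that leaves 5.
At row 2, column 3: row 2 has {2,3,4,5}; column 3 has {3,4,5}; that leaves 1.
At row 3, column 1: row 3 has {5}; column 1 has {1,2,3,5}; that leaves 4.
At row 3, column 2: row 3 has {4,5}; column 2 has {2,3,4,5}; that leaves 1.
At row 3, column 4: row 3 has {1,4,5}; column 4 has {1,3,4,5}; that leaves 2.
At row 3, column 5: row 3 has {1,2,4,5}; column 5 has {2,4,5}; that leaves 3.
At row 4, column 3: row 4 has {3,4,5}; column 3 has {1,3,4,5}; that leaves 2.
At row 4, column 5: row 4 has {2,3,4,5}; column 5 has {2,3,4,5}; that leaves 1.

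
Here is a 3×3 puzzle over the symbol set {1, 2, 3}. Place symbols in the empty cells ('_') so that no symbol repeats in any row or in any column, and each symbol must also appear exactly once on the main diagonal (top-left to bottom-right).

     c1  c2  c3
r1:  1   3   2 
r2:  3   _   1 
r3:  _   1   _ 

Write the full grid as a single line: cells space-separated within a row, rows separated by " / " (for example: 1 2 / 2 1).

1 3 2 / 3 2 1 / 2 1 3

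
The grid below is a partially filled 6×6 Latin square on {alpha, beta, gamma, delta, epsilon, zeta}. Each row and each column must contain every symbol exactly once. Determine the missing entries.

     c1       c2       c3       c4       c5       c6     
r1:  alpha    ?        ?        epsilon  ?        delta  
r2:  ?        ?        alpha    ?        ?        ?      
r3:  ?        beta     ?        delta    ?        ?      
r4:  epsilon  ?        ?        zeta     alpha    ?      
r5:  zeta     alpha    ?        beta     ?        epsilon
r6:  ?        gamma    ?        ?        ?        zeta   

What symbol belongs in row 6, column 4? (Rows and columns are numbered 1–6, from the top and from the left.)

alpha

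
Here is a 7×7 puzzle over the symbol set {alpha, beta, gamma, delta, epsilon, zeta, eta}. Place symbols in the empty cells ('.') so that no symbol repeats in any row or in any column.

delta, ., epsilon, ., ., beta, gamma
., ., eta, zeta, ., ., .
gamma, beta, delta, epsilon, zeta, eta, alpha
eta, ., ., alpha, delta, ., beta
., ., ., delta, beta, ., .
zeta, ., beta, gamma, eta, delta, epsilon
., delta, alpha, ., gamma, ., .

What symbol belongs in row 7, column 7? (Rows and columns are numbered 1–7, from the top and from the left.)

Cell (r1,c4): row 1 has {beta,gamma,delta,epsilon}; column 4 has {alpha,gamma,delta,epsilon,zeta} → eta.
Cell (r1,c5): row 1 has {beta,gamma,delta,epsilon,eta}; column 5 has {beta,gamma,delta,zeta,eta} → alpha.
Cell (r2,c5): row 2 has {zeta,eta}; column 5 has {alpha,beta,gamma,delta,zeta,eta} → epsilon.
Cell (r2,c7): row 2 has {epsilon,zeta,eta}; column 7 has {alpha,beta,gamma,epsilon} → delta.
Cell (r6,c2): row 6 has {beta,gamma,delta,epsilon,zeta,eta}; column 2 has {beta,delta} → alpha.
Cell (r7,c4): row 7 has {alpha,gamma,delta}; column 4 has {alpha,gamma,delta,epsilon,zeta,eta} → beta.
Cell (r1,c2): row 1 has {alpha,beta,gamma,delta,epsilon,eta}; column 2 has {alpha,beta,delta} → zeta.
Cell (r2,c2): row 2 has {delta,epsilon,zeta,eta}; column 2 has {alpha,beta,delta,zeta} → gamma.
Cell (r2,c6): row 2 has {gamma,delta,epsilon,zeta,eta}; column 6 has {beta,delta,eta} → alpha.
Cell (r4,c2): row 4 has {alpha,beta,delta,eta}; column 2 has {alpha,beta,gamma,delta,zeta} → epsilon.
Cell (r5,c2): row 5 has {beta,delta}; column 2 has {alpha,beta,gamma,delta,epsilon,zeta} → eta.
Cell (r5,c7): row 5 has {beta,delta,eta}; column 7 has {alpha,beta,gamma,delta,epsilon} → zeta.
Cell (r7,c1): row 7 has {alpha,beta,gamma,delta}; column 1 has {gamma,delta,zeta,eta} → epsilon.
Cell (r7,c6): row 7 has {alpha,beta,gamma,delta,epsilon}; column 6 has {alpha,beta,delta,eta} → zeta.
Cell (r7,c7): row 7 has {alpha,beta,gamma,delta,epsilon,zeta}; column 7 has {alpha,beta,gamma,delta,epsilon,zeta} → eta.

eta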